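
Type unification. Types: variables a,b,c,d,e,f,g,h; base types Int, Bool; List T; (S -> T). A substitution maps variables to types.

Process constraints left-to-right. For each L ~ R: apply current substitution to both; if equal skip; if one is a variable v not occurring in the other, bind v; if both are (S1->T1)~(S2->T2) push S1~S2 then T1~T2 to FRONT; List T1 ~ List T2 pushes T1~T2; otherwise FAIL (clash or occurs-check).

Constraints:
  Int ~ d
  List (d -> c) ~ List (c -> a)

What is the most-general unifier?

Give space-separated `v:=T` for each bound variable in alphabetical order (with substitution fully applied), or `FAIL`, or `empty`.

step 1: unify Int ~ d  [subst: {-} | 1 pending]
  bind d := Int
step 2: unify List (Int -> c) ~ List (c -> a)  [subst: {d:=Int} | 0 pending]
  -> decompose List: push (Int -> c)~(c -> a)
step 3: unify (Int -> c) ~ (c -> a)  [subst: {d:=Int} | 0 pending]
  -> decompose arrow: push Int~c, c~a
step 4: unify Int ~ c  [subst: {d:=Int} | 1 pending]
  bind c := Int
step 5: unify Int ~ a  [subst: {d:=Int, c:=Int} | 0 pending]
  bind a := Int

Answer: a:=Int c:=Int d:=Int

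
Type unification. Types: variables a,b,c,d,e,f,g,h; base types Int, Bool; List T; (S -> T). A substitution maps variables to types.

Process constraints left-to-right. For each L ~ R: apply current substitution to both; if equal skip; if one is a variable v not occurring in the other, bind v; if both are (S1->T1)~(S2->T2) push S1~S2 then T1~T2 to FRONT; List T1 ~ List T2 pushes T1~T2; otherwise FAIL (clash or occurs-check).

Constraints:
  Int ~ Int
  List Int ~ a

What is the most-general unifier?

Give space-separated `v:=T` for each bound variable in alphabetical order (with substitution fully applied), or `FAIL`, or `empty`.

step 1: unify Int ~ Int  [subst: {-} | 1 pending]
  -> identical, skip
step 2: unify List Int ~ a  [subst: {-} | 0 pending]
  bind a := List Int

Answer: a:=List Int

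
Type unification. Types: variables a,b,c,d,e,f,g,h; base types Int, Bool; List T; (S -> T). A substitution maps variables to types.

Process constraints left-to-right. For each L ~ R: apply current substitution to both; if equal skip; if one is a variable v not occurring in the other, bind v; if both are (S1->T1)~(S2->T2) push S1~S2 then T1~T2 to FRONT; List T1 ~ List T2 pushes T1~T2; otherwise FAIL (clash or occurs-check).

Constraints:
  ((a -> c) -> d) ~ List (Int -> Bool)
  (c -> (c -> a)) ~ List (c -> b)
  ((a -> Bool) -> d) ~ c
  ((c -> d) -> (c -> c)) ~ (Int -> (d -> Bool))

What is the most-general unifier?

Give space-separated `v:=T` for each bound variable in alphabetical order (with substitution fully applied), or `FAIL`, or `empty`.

step 1: unify ((a -> c) -> d) ~ List (Int -> Bool)  [subst: {-} | 3 pending]
  clash: ((a -> c) -> d) vs List (Int -> Bool)

Answer: FAIL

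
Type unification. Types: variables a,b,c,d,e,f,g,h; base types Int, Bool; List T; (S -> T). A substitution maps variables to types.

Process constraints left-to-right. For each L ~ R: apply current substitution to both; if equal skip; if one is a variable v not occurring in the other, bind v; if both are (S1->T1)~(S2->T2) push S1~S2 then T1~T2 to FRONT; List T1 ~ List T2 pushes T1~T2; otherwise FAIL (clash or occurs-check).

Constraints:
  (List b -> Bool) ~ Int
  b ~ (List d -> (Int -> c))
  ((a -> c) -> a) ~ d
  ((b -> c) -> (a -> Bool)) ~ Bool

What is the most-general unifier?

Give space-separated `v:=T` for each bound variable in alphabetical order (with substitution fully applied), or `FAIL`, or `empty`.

Answer: FAIL

Derivation:
step 1: unify (List b -> Bool) ~ Int  [subst: {-} | 3 pending]
  clash: (List b -> Bool) vs Int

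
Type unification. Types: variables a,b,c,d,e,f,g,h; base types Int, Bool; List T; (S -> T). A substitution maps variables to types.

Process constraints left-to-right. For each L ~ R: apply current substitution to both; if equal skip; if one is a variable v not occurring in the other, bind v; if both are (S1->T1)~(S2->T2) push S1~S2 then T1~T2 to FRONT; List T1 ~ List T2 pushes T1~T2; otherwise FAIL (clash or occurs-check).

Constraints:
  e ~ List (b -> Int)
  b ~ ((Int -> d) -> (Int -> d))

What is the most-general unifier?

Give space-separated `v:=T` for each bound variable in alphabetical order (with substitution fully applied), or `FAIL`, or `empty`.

Answer: b:=((Int -> d) -> (Int -> d)) e:=List (((Int -> d) -> (Int -> d)) -> Int)

Derivation:
step 1: unify e ~ List (b -> Int)  [subst: {-} | 1 pending]
  bind e := List (b -> Int)
step 2: unify b ~ ((Int -> d) -> (Int -> d))  [subst: {e:=List (b -> Int)} | 0 pending]
  bind b := ((Int -> d) -> (Int -> d))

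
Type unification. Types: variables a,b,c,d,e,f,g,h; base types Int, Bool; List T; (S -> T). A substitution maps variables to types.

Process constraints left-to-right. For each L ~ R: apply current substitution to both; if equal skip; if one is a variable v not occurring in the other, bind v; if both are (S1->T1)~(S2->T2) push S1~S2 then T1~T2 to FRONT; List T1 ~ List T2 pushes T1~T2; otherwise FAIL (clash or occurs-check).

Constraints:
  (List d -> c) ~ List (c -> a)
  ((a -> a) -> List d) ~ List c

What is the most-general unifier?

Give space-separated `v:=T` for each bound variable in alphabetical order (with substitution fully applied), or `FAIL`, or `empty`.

step 1: unify (List d -> c) ~ List (c -> a)  [subst: {-} | 1 pending]
  clash: (List d -> c) vs List (c -> a)

Answer: FAIL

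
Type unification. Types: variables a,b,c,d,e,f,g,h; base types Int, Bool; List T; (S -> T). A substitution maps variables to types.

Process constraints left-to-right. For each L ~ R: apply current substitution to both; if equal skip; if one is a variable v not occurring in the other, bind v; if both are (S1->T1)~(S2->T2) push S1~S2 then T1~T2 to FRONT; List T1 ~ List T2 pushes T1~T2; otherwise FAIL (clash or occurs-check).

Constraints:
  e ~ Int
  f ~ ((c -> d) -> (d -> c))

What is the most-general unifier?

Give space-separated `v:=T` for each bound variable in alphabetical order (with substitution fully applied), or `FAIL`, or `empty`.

Answer: e:=Int f:=((c -> d) -> (d -> c))

Derivation:
step 1: unify e ~ Int  [subst: {-} | 1 pending]
  bind e := Int
step 2: unify f ~ ((c -> d) -> (d -> c))  [subst: {e:=Int} | 0 pending]
  bind f := ((c -> d) -> (d -> c))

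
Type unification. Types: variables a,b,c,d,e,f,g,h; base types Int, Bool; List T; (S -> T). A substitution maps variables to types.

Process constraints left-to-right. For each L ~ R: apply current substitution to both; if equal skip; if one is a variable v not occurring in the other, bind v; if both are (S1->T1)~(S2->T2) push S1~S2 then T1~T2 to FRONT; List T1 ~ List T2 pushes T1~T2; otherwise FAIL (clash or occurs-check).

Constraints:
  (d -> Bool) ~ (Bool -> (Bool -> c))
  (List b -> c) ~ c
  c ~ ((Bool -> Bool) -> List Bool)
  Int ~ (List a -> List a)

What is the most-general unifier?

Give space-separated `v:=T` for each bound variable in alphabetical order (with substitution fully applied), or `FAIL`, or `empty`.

Answer: FAIL

Derivation:
step 1: unify (d -> Bool) ~ (Bool -> (Bool -> c))  [subst: {-} | 3 pending]
  -> decompose arrow: push d~Bool, Bool~(Bool -> c)
step 2: unify d ~ Bool  [subst: {-} | 4 pending]
  bind d := Bool
step 3: unify Bool ~ (Bool -> c)  [subst: {d:=Bool} | 3 pending]
  clash: Bool vs (Bool -> c)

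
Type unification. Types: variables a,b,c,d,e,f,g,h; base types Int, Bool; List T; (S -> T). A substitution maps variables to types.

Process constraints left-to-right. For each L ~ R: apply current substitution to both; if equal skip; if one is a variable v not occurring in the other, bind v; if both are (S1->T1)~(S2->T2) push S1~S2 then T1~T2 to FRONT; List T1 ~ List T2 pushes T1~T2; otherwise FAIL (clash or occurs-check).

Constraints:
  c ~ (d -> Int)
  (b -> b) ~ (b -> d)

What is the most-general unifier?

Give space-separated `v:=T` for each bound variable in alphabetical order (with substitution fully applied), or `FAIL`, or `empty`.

Answer: b:=d c:=(d -> Int)

Derivation:
step 1: unify c ~ (d -> Int)  [subst: {-} | 1 pending]
  bind c := (d -> Int)
step 2: unify (b -> b) ~ (b -> d)  [subst: {c:=(d -> Int)} | 0 pending]
  -> decompose arrow: push b~b, b~d
step 3: unify b ~ b  [subst: {c:=(d -> Int)} | 1 pending]
  -> identical, skip
step 4: unify b ~ d  [subst: {c:=(d -> Int)} | 0 pending]
  bind b := d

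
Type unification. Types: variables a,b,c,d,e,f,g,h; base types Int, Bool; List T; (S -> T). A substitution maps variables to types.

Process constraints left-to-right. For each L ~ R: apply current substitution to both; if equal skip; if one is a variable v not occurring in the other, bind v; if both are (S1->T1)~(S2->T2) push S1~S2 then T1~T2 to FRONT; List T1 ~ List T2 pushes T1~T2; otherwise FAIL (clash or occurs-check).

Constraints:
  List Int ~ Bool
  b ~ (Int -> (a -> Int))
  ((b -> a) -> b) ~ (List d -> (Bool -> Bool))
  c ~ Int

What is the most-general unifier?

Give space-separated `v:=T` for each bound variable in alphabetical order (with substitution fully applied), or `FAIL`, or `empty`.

step 1: unify List Int ~ Bool  [subst: {-} | 3 pending]
  clash: List Int vs Bool

Answer: FAIL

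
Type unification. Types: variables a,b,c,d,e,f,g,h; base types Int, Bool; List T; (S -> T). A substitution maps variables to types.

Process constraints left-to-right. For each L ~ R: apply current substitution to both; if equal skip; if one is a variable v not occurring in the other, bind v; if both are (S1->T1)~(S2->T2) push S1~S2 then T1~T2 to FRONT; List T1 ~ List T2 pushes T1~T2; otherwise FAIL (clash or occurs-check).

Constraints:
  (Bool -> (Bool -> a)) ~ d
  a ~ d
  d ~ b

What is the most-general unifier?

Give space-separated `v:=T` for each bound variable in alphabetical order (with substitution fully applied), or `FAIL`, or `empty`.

step 1: unify (Bool -> (Bool -> a)) ~ d  [subst: {-} | 2 pending]
  bind d := (Bool -> (Bool -> a))
step 2: unify a ~ (Bool -> (Bool -> a))  [subst: {d:=(Bool -> (Bool -> a))} | 1 pending]
  occurs-check fail: a in (Bool -> (Bool -> a))

Answer: FAIL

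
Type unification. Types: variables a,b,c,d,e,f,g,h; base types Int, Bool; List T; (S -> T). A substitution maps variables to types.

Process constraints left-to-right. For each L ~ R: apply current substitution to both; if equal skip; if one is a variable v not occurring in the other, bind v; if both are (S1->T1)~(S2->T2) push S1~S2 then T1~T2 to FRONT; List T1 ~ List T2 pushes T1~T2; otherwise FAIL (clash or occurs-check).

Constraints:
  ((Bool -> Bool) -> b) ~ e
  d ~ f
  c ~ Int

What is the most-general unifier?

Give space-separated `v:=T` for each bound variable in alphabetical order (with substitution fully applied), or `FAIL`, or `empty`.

Answer: c:=Int d:=f e:=((Bool -> Bool) -> b)

Derivation:
step 1: unify ((Bool -> Bool) -> b) ~ e  [subst: {-} | 2 pending]
  bind e := ((Bool -> Bool) -> b)
step 2: unify d ~ f  [subst: {e:=((Bool -> Bool) -> b)} | 1 pending]
  bind d := f
step 3: unify c ~ Int  [subst: {e:=((Bool -> Bool) -> b), d:=f} | 0 pending]
  bind c := Int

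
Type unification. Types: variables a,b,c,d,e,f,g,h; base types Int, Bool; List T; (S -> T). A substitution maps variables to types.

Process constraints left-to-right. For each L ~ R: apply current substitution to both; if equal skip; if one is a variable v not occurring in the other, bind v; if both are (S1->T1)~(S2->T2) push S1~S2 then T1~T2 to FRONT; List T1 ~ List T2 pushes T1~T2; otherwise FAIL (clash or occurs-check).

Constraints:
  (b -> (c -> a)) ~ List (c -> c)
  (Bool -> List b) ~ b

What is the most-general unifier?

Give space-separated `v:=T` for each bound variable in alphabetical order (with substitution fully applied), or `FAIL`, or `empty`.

Answer: FAIL

Derivation:
step 1: unify (b -> (c -> a)) ~ List (c -> c)  [subst: {-} | 1 pending]
  clash: (b -> (c -> a)) vs List (c -> c)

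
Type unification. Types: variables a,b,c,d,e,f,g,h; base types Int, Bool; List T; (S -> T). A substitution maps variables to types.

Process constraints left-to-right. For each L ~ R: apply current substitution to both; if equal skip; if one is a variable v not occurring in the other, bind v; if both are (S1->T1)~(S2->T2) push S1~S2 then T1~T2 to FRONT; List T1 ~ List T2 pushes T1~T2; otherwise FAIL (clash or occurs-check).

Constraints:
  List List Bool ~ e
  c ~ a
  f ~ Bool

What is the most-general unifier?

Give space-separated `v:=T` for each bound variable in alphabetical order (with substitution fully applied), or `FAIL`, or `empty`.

step 1: unify List List Bool ~ e  [subst: {-} | 2 pending]
  bind e := List List Bool
step 2: unify c ~ a  [subst: {e:=List List Bool} | 1 pending]
  bind c := a
step 3: unify f ~ Bool  [subst: {e:=List List Bool, c:=a} | 0 pending]
  bind f := Bool

Answer: c:=a e:=List List Bool f:=Bool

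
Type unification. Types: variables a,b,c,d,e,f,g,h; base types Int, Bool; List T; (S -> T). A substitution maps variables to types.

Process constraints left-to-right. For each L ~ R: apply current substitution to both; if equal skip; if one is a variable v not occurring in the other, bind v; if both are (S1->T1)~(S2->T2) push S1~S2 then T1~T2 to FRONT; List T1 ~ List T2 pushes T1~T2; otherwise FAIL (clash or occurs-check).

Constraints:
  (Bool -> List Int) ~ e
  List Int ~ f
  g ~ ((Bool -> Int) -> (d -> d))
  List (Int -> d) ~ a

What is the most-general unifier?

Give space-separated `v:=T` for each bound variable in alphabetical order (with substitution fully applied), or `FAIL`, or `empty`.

Answer: a:=List (Int -> d) e:=(Bool -> List Int) f:=List Int g:=((Bool -> Int) -> (d -> d))

Derivation:
step 1: unify (Bool -> List Int) ~ e  [subst: {-} | 3 pending]
  bind e := (Bool -> List Int)
step 2: unify List Int ~ f  [subst: {e:=(Bool -> List Int)} | 2 pending]
  bind f := List Int
step 3: unify g ~ ((Bool -> Int) -> (d -> d))  [subst: {e:=(Bool -> List Int), f:=List Int} | 1 pending]
  bind g := ((Bool -> Int) -> (d -> d))
step 4: unify List (Int -> d) ~ a  [subst: {e:=(Bool -> List Int), f:=List Int, g:=((Bool -> Int) -> (d -> d))} | 0 pending]
  bind a := List (Int -> d)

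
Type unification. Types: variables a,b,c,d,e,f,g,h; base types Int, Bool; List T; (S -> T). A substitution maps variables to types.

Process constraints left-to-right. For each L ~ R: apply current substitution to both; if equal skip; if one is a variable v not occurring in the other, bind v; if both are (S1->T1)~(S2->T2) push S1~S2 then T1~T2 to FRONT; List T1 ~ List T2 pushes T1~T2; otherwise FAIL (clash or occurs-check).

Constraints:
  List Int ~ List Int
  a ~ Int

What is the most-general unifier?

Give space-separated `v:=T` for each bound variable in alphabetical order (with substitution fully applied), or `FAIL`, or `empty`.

Answer: a:=Int

Derivation:
step 1: unify List Int ~ List Int  [subst: {-} | 1 pending]
  -> identical, skip
step 2: unify a ~ Int  [subst: {-} | 0 pending]
  bind a := Int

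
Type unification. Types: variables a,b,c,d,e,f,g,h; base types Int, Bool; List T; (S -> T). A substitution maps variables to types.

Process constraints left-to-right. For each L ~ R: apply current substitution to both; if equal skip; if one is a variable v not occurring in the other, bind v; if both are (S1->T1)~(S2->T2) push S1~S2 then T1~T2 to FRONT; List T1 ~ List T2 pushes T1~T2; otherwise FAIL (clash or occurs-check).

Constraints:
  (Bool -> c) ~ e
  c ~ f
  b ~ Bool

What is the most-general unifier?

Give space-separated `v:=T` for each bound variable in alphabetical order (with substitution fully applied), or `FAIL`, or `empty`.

step 1: unify (Bool -> c) ~ e  [subst: {-} | 2 pending]
  bind e := (Bool -> c)
step 2: unify c ~ f  [subst: {e:=(Bool -> c)} | 1 pending]
  bind c := f
step 3: unify b ~ Bool  [subst: {e:=(Bool -> c), c:=f} | 0 pending]
  bind b := Bool

Answer: b:=Bool c:=f e:=(Bool -> f)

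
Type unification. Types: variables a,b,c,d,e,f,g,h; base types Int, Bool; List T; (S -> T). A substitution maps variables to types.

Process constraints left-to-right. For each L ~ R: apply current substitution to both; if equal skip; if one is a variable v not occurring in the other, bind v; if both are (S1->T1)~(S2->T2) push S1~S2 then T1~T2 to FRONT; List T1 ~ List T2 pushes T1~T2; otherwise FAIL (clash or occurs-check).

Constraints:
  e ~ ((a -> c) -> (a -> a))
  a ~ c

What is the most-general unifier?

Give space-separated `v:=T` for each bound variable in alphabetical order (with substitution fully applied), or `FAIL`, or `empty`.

Answer: a:=c e:=((c -> c) -> (c -> c))

Derivation:
step 1: unify e ~ ((a -> c) -> (a -> a))  [subst: {-} | 1 pending]
  bind e := ((a -> c) -> (a -> a))
step 2: unify a ~ c  [subst: {e:=((a -> c) -> (a -> a))} | 0 pending]
  bind a := c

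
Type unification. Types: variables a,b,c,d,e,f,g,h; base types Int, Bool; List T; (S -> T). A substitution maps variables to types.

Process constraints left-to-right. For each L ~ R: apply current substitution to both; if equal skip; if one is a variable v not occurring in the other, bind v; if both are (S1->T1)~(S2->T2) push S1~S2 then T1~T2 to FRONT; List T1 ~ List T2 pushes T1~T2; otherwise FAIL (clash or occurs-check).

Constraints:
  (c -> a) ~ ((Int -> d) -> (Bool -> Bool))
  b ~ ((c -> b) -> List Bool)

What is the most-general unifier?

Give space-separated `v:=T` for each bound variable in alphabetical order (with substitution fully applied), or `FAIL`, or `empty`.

step 1: unify (c -> a) ~ ((Int -> d) -> (Bool -> Bool))  [subst: {-} | 1 pending]
  -> decompose arrow: push c~(Int -> d), a~(Bool -> Bool)
step 2: unify c ~ (Int -> d)  [subst: {-} | 2 pending]
  bind c := (Int -> d)
step 3: unify a ~ (Bool -> Bool)  [subst: {c:=(Int -> d)} | 1 pending]
  bind a := (Bool -> Bool)
step 4: unify b ~ (((Int -> d) -> b) -> List Bool)  [subst: {c:=(Int -> d), a:=(Bool -> Bool)} | 0 pending]
  occurs-check fail: b in (((Int -> d) -> b) -> List Bool)

Answer: FAIL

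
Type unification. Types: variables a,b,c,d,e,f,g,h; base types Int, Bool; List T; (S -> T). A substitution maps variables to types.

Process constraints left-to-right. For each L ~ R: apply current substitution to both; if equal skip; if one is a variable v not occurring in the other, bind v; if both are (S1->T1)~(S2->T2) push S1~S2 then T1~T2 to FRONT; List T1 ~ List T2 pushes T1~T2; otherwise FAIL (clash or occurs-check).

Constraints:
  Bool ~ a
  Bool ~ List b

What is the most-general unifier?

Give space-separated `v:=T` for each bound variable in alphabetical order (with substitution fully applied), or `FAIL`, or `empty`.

Answer: FAIL

Derivation:
step 1: unify Bool ~ a  [subst: {-} | 1 pending]
  bind a := Bool
step 2: unify Bool ~ List b  [subst: {a:=Bool} | 0 pending]
  clash: Bool vs List b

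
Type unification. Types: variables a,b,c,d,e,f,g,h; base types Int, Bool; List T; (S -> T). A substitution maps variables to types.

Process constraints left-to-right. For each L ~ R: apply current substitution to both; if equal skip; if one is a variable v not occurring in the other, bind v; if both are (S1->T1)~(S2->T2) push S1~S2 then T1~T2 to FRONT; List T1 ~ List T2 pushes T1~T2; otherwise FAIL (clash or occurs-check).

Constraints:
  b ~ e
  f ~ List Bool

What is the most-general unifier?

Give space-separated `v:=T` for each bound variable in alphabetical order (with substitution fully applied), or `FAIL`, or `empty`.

step 1: unify b ~ e  [subst: {-} | 1 pending]
  bind b := e
step 2: unify f ~ List Bool  [subst: {b:=e} | 0 pending]
  bind f := List Bool

Answer: b:=e f:=List Bool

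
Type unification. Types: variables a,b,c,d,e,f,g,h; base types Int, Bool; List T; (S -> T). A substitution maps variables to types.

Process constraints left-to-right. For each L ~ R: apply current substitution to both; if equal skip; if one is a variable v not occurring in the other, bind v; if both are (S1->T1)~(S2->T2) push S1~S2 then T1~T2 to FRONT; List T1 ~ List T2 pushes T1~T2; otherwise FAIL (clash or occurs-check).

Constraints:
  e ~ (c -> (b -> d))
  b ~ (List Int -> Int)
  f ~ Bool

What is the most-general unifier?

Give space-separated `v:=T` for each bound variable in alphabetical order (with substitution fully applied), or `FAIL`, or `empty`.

Answer: b:=(List Int -> Int) e:=(c -> ((List Int -> Int) -> d)) f:=Bool

Derivation:
step 1: unify e ~ (c -> (b -> d))  [subst: {-} | 2 pending]
  bind e := (c -> (b -> d))
step 2: unify b ~ (List Int -> Int)  [subst: {e:=(c -> (b -> d))} | 1 pending]
  bind b := (List Int -> Int)
step 3: unify f ~ Bool  [subst: {e:=(c -> (b -> d)), b:=(List Int -> Int)} | 0 pending]
  bind f := Bool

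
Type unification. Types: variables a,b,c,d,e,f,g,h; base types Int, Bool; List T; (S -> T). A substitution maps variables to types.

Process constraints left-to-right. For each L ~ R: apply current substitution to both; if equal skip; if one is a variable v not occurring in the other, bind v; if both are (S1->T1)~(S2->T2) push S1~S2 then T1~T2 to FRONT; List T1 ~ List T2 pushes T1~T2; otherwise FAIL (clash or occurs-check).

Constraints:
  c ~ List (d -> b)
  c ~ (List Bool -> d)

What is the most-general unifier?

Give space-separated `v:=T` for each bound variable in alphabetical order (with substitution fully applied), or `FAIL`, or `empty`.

step 1: unify c ~ List (d -> b)  [subst: {-} | 1 pending]
  bind c := List (d -> b)
step 2: unify List (d -> b) ~ (List Bool -> d)  [subst: {c:=List (d -> b)} | 0 pending]
  clash: List (d -> b) vs (List Bool -> d)

Answer: FAIL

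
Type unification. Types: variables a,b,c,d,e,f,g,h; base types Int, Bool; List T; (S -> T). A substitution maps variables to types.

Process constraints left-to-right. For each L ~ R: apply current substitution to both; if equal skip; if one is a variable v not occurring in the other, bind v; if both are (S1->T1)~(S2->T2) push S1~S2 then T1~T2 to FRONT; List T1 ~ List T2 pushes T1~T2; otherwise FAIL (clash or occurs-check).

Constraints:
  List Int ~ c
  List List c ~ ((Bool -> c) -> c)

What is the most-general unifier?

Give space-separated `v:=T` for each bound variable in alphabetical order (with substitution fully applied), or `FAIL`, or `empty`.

Answer: FAIL

Derivation:
step 1: unify List Int ~ c  [subst: {-} | 1 pending]
  bind c := List Int
step 2: unify List List List Int ~ ((Bool -> List Int) -> List Int)  [subst: {c:=List Int} | 0 pending]
  clash: List List List Int vs ((Bool -> List Int) -> List Int)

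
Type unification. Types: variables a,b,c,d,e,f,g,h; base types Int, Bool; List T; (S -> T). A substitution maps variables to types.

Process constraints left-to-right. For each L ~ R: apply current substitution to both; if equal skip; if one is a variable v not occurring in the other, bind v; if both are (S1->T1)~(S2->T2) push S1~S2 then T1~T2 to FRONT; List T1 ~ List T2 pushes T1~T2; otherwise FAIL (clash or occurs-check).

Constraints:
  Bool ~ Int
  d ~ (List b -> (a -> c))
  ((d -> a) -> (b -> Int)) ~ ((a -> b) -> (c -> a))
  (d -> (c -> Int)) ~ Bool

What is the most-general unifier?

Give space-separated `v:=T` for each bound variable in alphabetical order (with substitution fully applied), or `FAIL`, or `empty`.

step 1: unify Bool ~ Int  [subst: {-} | 3 pending]
  clash: Bool vs Int

Answer: FAIL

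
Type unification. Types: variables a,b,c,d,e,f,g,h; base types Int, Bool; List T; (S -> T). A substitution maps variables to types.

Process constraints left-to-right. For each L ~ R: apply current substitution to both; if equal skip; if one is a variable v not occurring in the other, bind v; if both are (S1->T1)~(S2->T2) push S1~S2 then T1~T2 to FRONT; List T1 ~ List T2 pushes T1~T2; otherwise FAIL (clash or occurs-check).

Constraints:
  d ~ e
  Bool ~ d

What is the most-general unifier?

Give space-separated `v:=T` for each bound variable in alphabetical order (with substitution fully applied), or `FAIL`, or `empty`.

step 1: unify d ~ e  [subst: {-} | 1 pending]
  bind d := e
step 2: unify Bool ~ e  [subst: {d:=e} | 0 pending]
  bind e := Bool

Answer: d:=Bool e:=Bool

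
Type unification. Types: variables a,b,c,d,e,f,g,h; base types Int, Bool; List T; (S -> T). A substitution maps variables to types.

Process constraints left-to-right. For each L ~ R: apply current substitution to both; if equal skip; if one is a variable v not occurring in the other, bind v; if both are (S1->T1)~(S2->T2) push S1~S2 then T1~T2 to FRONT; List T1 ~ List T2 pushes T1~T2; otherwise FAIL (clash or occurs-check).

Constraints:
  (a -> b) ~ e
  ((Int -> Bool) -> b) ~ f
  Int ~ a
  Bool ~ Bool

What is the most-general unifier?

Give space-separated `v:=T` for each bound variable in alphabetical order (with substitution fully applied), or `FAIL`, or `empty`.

step 1: unify (a -> b) ~ e  [subst: {-} | 3 pending]
  bind e := (a -> b)
step 2: unify ((Int -> Bool) -> b) ~ f  [subst: {e:=(a -> b)} | 2 pending]
  bind f := ((Int -> Bool) -> b)
step 3: unify Int ~ a  [subst: {e:=(a -> b), f:=((Int -> Bool) -> b)} | 1 pending]
  bind a := Int
step 4: unify Bool ~ Bool  [subst: {e:=(a -> b), f:=((Int -> Bool) -> b), a:=Int} | 0 pending]
  -> identical, skip

Answer: a:=Int e:=(Int -> b) f:=((Int -> Bool) -> b)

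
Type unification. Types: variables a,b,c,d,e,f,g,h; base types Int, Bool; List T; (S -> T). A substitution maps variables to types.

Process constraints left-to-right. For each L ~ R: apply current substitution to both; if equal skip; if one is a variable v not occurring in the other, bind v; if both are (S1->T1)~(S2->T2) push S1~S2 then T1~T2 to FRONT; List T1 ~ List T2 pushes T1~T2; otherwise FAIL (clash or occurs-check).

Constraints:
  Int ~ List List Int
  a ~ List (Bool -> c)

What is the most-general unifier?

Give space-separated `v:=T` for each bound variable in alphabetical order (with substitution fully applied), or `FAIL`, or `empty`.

Answer: FAIL

Derivation:
step 1: unify Int ~ List List Int  [subst: {-} | 1 pending]
  clash: Int vs List List Int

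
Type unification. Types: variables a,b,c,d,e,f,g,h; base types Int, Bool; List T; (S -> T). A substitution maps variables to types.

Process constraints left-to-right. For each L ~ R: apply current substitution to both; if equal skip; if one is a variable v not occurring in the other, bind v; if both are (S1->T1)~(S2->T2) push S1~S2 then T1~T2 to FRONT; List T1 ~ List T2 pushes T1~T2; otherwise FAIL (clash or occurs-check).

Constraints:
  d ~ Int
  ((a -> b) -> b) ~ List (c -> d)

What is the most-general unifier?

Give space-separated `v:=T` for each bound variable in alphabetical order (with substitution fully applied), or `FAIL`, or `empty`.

step 1: unify d ~ Int  [subst: {-} | 1 pending]
  bind d := Int
step 2: unify ((a -> b) -> b) ~ List (c -> Int)  [subst: {d:=Int} | 0 pending]
  clash: ((a -> b) -> b) vs List (c -> Int)

Answer: FAIL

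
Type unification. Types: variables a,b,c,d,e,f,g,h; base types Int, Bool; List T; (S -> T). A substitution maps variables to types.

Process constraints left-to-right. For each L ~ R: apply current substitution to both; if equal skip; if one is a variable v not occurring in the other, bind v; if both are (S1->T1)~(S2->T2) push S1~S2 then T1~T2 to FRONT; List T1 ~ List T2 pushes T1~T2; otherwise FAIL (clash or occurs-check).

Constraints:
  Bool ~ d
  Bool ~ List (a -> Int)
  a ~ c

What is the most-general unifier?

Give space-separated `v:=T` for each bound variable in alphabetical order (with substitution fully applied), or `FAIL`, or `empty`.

Answer: FAIL

Derivation:
step 1: unify Bool ~ d  [subst: {-} | 2 pending]
  bind d := Bool
step 2: unify Bool ~ List (a -> Int)  [subst: {d:=Bool} | 1 pending]
  clash: Bool vs List (a -> Int)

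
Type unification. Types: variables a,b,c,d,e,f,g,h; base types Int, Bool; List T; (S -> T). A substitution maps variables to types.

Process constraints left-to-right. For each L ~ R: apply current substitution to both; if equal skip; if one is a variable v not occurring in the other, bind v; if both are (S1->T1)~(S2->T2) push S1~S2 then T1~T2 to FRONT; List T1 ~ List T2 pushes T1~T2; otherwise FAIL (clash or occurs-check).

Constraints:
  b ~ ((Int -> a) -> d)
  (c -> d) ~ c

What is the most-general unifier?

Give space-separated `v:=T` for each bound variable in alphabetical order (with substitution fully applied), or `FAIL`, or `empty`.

Answer: FAIL

Derivation:
step 1: unify b ~ ((Int -> a) -> d)  [subst: {-} | 1 pending]
  bind b := ((Int -> a) -> d)
step 2: unify (c -> d) ~ c  [subst: {b:=((Int -> a) -> d)} | 0 pending]
  occurs-check fail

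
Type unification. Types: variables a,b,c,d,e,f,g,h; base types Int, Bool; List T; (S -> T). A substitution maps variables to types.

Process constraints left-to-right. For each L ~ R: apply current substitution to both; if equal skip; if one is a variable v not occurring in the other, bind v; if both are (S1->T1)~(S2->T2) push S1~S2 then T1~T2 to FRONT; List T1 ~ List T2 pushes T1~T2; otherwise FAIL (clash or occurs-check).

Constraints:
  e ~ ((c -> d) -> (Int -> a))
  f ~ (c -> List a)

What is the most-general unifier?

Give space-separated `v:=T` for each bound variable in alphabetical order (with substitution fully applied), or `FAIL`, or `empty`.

Answer: e:=((c -> d) -> (Int -> a)) f:=(c -> List a)

Derivation:
step 1: unify e ~ ((c -> d) -> (Int -> a))  [subst: {-} | 1 pending]
  bind e := ((c -> d) -> (Int -> a))
step 2: unify f ~ (c -> List a)  [subst: {e:=((c -> d) -> (Int -> a))} | 0 pending]
  bind f := (c -> List a)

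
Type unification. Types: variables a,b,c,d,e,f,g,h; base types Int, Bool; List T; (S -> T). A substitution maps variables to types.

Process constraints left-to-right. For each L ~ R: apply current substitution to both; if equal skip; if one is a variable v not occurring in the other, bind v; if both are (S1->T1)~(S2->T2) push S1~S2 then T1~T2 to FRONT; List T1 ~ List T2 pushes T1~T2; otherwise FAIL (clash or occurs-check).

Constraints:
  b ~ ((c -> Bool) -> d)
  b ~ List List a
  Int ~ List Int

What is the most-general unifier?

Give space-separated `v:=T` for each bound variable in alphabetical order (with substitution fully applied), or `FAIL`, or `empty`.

Answer: FAIL

Derivation:
step 1: unify b ~ ((c -> Bool) -> d)  [subst: {-} | 2 pending]
  bind b := ((c -> Bool) -> d)
step 2: unify ((c -> Bool) -> d) ~ List List a  [subst: {b:=((c -> Bool) -> d)} | 1 pending]
  clash: ((c -> Bool) -> d) vs List List a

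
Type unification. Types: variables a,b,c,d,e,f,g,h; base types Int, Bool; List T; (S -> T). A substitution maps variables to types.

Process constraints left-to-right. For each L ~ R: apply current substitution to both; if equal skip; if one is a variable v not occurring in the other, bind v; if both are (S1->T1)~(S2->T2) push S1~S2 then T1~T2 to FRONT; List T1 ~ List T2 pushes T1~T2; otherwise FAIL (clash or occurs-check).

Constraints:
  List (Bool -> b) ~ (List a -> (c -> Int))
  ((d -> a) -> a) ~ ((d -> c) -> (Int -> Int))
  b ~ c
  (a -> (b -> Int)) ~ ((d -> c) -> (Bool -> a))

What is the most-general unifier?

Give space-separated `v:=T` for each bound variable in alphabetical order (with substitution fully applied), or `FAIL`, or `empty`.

step 1: unify List (Bool -> b) ~ (List a -> (c -> Int))  [subst: {-} | 3 pending]
  clash: List (Bool -> b) vs (List a -> (c -> Int))

Answer: FAIL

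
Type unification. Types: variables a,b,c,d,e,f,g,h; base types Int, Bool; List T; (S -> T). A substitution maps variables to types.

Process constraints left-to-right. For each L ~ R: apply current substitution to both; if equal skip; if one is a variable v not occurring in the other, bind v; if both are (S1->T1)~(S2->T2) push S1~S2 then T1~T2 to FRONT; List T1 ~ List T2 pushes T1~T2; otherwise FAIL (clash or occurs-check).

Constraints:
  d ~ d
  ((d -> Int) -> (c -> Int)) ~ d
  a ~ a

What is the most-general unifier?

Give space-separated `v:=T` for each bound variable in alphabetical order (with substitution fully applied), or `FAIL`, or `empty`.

Answer: FAIL

Derivation:
step 1: unify d ~ d  [subst: {-} | 2 pending]
  -> identical, skip
step 2: unify ((d -> Int) -> (c -> Int)) ~ d  [subst: {-} | 1 pending]
  occurs-check fail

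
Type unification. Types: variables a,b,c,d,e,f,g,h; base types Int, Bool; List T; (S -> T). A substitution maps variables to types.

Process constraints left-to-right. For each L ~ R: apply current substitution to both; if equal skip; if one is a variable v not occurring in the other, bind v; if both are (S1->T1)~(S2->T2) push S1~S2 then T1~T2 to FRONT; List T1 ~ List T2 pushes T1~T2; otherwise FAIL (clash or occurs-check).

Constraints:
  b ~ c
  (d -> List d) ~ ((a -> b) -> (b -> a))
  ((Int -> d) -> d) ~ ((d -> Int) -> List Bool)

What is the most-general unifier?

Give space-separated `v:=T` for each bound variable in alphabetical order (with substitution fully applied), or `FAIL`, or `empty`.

step 1: unify b ~ c  [subst: {-} | 2 pending]
  bind b := c
step 2: unify (d -> List d) ~ ((a -> c) -> (c -> a))  [subst: {b:=c} | 1 pending]
  -> decompose arrow: push d~(a -> c), List d~(c -> a)
step 3: unify d ~ (a -> c)  [subst: {b:=c} | 2 pending]
  bind d := (a -> c)
step 4: unify List (a -> c) ~ (c -> a)  [subst: {b:=c, d:=(a -> c)} | 1 pending]
  clash: List (a -> c) vs (c -> a)

Answer: FAIL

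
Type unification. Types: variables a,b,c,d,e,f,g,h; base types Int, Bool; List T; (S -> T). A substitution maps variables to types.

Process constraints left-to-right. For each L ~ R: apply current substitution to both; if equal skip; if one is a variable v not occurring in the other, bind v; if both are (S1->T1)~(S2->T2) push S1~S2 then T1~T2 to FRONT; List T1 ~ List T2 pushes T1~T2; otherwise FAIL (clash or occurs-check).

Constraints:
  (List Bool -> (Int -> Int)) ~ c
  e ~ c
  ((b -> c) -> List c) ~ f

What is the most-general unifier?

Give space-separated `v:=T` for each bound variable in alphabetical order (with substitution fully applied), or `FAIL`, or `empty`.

Answer: c:=(List Bool -> (Int -> Int)) e:=(List Bool -> (Int -> Int)) f:=((b -> (List Bool -> (Int -> Int))) -> List (List Bool -> (Int -> Int)))

Derivation:
step 1: unify (List Bool -> (Int -> Int)) ~ c  [subst: {-} | 2 pending]
  bind c := (List Bool -> (Int -> Int))
step 2: unify e ~ (List Bool -> (Int -> Int))  [subst: {c:=(List Bool -> (Int -> Int))} | 1 pending]
  bind e := (List Bool -> (Int -> Int))
step 3: unify ((b -> (List Bool -> (Int -> Int))) -> List (List Bool -> (Int -> Int))) ~ f  [subst: {c:=(List Bool -> (Int -> Int)), e:=(List Bool -> (Int -> Int))} | 0 pending]
  bind f := ((b -> (List Bool -> (Int -> Int))) -> List (List Bool -> (Int -> Int)))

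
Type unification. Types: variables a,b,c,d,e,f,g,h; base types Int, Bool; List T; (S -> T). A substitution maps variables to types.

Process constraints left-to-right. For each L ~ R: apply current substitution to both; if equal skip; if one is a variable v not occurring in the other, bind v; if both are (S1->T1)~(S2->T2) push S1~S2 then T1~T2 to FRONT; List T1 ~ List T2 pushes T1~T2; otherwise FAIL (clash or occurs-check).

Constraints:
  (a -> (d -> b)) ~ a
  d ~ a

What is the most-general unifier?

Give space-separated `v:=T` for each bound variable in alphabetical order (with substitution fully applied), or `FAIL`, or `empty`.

Answer: FAIL

Derivation:
step 1: unify (a -> (d -> b)) ~ a  [subst: {-} | 1 pending]
  occurs-check fail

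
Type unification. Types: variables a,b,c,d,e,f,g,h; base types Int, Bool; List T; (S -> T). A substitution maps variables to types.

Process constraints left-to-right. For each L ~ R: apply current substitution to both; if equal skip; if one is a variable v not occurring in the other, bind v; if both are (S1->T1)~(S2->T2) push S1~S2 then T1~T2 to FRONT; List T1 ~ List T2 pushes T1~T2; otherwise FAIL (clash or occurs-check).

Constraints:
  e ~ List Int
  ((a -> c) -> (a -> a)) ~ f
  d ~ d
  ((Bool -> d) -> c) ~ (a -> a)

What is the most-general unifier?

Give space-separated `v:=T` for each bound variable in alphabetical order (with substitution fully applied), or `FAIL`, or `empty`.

Answer: a:=(Bool -> d) c:=(Bool -> d) e:=List Int f:=(((Bool -> d) -> (Bool -> d)) -> ((Bool -> d) -> (Bool -> d)))

Derivation:
step 1: unify e ~ List Int  [subst: {-} | 3 pending]
  bind e := List Int
step 2: unify ((a -> c) -> (a -> a)) ~ f  [subst: {e:=List Int} | 2 pending]
  bind f := ((a -> c) -> (a -> a))
step 3: unify d ~ d  [subst: {e:=List Int, f:=((a -> c) -> (a -> a))} | 1 pending]
  -> identical, skip
step 4: unify ((Bool -> d) -> c) ~ (a -> a)  [subst: {e:=List Int, f:=((a -> c) -> (a -> a))} | 0 pending]
  -> decompose arrow: push (Bool -> d)~a, c~a
step 5: unify (Bool -> d) ~ a  [subst: {e:=List Int, f:=((a -> c) -> (a -> a))} | 1 pending]
  bind a := (Bool -> d)
step 6: unify c ~ (Bool -> d)  [subst: {e:=List Int, f:=((a -> c) -> (a -> a)), a:=(Bool -> d)} | 0 pending]
  bind c := (Bool -> d)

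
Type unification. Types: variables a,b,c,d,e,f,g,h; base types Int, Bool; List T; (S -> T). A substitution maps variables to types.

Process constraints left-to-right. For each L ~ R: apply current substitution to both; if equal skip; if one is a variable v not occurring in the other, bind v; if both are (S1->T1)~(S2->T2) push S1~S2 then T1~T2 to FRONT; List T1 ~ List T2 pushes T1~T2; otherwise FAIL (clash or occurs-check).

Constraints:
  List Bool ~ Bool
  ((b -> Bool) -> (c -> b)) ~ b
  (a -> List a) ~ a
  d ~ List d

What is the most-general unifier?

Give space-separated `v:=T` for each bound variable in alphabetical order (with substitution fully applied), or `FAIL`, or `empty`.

step 1: unify List Bool ~ Bool  [subst: {-} | 3 pending]
  clash: List Bool vs Bool

Answer: FAIL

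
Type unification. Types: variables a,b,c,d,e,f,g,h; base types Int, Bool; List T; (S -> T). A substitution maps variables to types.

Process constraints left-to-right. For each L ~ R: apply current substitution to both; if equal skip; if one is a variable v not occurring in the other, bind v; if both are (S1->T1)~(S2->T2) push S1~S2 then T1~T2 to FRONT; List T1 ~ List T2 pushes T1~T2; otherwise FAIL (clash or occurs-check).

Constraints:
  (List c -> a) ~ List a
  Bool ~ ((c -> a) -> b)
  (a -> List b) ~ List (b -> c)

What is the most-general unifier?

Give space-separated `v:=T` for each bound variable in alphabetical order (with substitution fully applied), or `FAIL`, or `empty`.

Answer: FAIL

Derivation:
step 1: unify (List c -> a) ~ List a  [subst: {-} | 2 pending]
  clash: (List c -> a) vs List a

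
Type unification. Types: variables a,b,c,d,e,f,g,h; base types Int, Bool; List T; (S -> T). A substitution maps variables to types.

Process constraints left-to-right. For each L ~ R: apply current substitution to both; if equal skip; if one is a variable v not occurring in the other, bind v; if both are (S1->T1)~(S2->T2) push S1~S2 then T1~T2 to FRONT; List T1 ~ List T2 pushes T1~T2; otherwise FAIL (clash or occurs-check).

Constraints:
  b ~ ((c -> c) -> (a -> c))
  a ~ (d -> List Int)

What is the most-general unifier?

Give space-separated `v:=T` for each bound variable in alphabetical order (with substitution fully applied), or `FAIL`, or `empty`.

Answer: a:=(d -> List Int) b:=((c -> c) -> ((d -> List Int) -> c))

Derivation:
step 1: unify b ~ ((c -> c) -> (a -> c))  [subst: {-} | 1 pending]
  bind b := ((c -> c) -> (a -> c))
step 2: unify a ~ (d -> List Int)  [subst: {b:=((c -> c) -> (a -> c))} | 0 pending]
  bind a := (d -> List Int)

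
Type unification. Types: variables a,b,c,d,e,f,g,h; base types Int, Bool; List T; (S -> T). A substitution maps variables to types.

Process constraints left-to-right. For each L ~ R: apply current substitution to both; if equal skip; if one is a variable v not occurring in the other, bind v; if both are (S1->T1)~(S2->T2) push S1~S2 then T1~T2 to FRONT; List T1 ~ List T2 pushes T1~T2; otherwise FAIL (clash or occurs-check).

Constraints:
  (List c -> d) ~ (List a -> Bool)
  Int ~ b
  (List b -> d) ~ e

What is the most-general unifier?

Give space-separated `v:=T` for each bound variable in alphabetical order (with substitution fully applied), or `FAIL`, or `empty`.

Answer: b:=Int c:=a d:=Bool e:=(List Int -> Bool)

Derivation:
step 1: unify (List c -> d) ~ (List a -> Bool)  [subst: {-} | 2 pending]
  -> decompose arrow: push List c~List a, d~Bool
step 2: unify List c ~ List a  [subst: {-} | 3 pending]
  -> decompose List: push c~a
step 3: unify c ~ a  [subst: {-} | 3 pending]
  bind c := a
step 4: unify d ~ Bool  [subst: {c:=a} | 2 pending]
  bind d := Bool
step 5: unify Int ~ b  [subst: {c:=a, d:=Bool} | 1 pending]
  bind b := Int
step 6: unify (List Int -> Bool) ~ e  [subst: {c:=a, d:=Bool, b:=Int} | 0 pending]
  bind e := (List Int -> Bool)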